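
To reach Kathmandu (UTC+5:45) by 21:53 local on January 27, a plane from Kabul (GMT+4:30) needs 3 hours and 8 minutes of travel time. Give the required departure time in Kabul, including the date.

17:30 on January 27

Target arrival in UTC: 21:53 − 5:45 = 16:08 on Jan 27.
Subtract 3 hours and 8 minutes → departure 13:00 UTC on Jan 27.
Kabul is UTC+4:30: 13:00 + 4:30 = 17:30 on Jan 27.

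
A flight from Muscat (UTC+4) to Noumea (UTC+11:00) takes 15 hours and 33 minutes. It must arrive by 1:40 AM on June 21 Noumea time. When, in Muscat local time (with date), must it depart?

Target arrival in UTC: 1:40 AM − 11:00 = 2:40 PM on Jun 20.
Subtract 15 hours 33 minutes → departure 11:07 PM UTC on Jun 19.
Muscat is UTC+4:00: 11:07 PM + 4:00 = 3:07 AM on Jun 20.

3:07 AM on Jun 20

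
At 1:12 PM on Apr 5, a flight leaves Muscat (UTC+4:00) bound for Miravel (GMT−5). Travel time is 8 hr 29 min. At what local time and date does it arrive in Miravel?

Miravel is 9:00 behind Muscat.
After 8 hours 29 minutes it is 9:41 PM in Muscat.
Shift by the zone difference: 9:41 PM − 9:00 = 12:41 PM on Apr 5 in Miravel.

12:41 PM on April 5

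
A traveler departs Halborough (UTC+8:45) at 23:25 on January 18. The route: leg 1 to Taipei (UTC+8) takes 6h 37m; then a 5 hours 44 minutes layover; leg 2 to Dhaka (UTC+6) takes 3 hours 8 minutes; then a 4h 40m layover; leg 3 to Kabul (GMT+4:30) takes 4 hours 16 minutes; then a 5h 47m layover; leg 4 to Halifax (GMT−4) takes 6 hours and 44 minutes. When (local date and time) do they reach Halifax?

23:36 on Jan 19

Convert departure to UTC: 23:25 − 8:45 = 14:40 UTC on Jan 18.
Add 6 hours 37 minutes leg 1 → 21:17 UTC.
Add 5 hours 44 minutes layover in Taipei → 03:01 UTC (Jan 19).
Add 3 hours and 8 minutes leg 2 → 06:09 UTC.
Add 4 hours and 40 minutes layover in Dhaka → 10:49 UTC.
Add 4 hours and 16 minutes leg 3 → 15:05 UTC.
Add 5 hours and 47 minutes layover in Kabul → 20:52 UTC.
Add 6 hours 44 minutes leg 4 → 03:36 UTC (Jan 20).
Halifax is UTC−4:00, so local arrival = 03:36 − 4:00 = 23:36 on Jan 19.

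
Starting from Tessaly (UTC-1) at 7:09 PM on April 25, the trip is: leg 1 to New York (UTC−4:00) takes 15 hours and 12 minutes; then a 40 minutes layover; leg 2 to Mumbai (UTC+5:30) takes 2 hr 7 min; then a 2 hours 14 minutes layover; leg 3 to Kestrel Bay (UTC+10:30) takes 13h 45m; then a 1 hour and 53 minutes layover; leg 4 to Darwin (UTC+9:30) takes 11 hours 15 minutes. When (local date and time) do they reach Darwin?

4:45 AM on April 28

Convert departure to UTC: 7:09 PM + 1:00 = 8:09 PM UTC on Apr 25.
Add 15 hours 12 minutes leg 1 → 11:21 AM UTC (Apr 26).
Add 40 minutes layover in New York → 12:01 PM UTC.
Add 2 hours 7 minutes leg 2 → 2:08 PM UTC.
Add 2 hours and 14 minutes layover in Mumbai → 4:22 PM UTC.
Add 13 hours and 45 minutes leg 3 → 6:07 AM UTC (Apr 27).
Add 1 hour 53 minutes layover in Kestrel Bay → 8:00 AM UTC.
Add 11 hours and 15 minutes leg 4 → 7:15 PM UTC.
Darwin is UTC+9:30, so local arrival = 7:15 PM + 9:30 = 4:45 AM on Apr 28.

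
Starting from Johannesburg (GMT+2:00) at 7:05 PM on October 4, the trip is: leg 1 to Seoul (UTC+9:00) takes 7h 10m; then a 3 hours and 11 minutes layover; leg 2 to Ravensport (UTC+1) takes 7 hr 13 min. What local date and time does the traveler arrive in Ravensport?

Convert departure to UTC: 7:05 PM − 2:00 = 5:05 PM UTC on Oct 4.
Add 7 hours and 10 minutes leg 1 → 12:15 AM UTC (Oct 5).
Add 3 hours and 11 minutes layover in Seoul → 3:26 AM UTC.
Add 7 hours and 13 minutes leg 2 → 10:39 AM UTC.
Ravensport is UTC+1:00, so local arrival = 10:39 AM + 1:00 = 11:39 AM on Oct 5.

11:39 AM on October 5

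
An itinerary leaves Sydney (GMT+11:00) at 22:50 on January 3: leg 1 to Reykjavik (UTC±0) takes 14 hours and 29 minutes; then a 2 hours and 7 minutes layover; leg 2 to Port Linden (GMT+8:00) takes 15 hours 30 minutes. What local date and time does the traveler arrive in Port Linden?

03:56 on Jan 5

Convert departure to UTC: 22:50 − 11:00 = 11:50 UTC on Jan 3.
Add 14 hours 29 minutes leg 1 → 02:19 UTC (Jan 4).
Add 2 hours and 7 minutes layover in Reykjavik → 04:26 UTC.
Add 15 hours and 30 minutes leg 2 → 19:56 UTC.
Port Linden is UTC+8:00, so local arrival = 19:56 + 8:00 = 03:56 on Jan 5.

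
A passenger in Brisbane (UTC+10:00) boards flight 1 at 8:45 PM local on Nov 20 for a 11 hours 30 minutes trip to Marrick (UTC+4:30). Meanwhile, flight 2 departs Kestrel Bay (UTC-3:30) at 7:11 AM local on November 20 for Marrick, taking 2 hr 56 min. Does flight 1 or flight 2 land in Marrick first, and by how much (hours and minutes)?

the second, by 8 hours 38 minutes

Flight 1 in UTC: 8:45 PM − 10:00 = 10:45 AM on Nov 20.
+11 hours and 30 minutes → arrive 10:15 PM UTC on Nov 20.
Flight 2 in UTC: 7:11 AM + 3:30 = 10:41 AM on Nov 20.
+2 hours 56 minutes → arrive 1:37 PM UTC on Nov 20.
Flight 2 lands earlier by 8 hours 38 minutes.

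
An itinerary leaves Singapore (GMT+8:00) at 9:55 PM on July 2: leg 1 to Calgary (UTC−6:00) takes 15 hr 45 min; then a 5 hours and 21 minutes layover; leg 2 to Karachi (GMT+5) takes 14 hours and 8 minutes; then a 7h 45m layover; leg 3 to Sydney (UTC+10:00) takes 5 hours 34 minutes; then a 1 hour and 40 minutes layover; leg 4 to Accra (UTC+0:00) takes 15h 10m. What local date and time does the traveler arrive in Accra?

7:18 AM on July 5

Convert departure to UTC: 9:55 PM − 8:00 = 1:55 PM UTC on Jul 2.
Add 15 hours and 45 minutes leg 1 → 5:40 AM UTC (Jul 3).
Add 5 hours and 21 minutes layover in Calgary → 11:01 AM UTC.
Add 14 hours 8 minutes leg 2 → 1:09 AM UTC (Jul 4).
Add 7 hours and 45 minutes layover in Karachi → 8:54 AM UTC.
Add 5 hours 34 minutes leg 3 → 2:28 PM UTC.
Add 1 hour 40 minutes layover in Sydney → 4:08 PM UTC.
Add 15 hours and 10 minutes leg 4 → 7:18 AM UTC (Jul 5).
Accra is UTC+0, so local arrival is the same: 7:18 AM on Jul 5.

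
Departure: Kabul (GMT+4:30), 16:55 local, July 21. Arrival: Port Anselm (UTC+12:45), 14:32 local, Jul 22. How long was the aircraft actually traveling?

13 hours 22 minutes

Departure in UTC: 16:55 − 4:30 = 12:25 on Jul 21.
Arrival in UTC: 14:32 − 12:45 = 01:47 on Jul 22.
Elapsed = 01:47 − 12:25 (+1 day) = 13 hours 22 minutes.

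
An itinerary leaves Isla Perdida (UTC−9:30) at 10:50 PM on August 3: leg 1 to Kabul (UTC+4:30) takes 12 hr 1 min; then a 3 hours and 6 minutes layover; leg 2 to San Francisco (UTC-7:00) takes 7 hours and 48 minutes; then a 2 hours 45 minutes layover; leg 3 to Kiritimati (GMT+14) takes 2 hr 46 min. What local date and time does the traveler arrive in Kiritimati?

Convert departure to UTC: 10:50 PM + 9:30 = 8:20 AM UTC on Aug 4.
Add 12 hours and 1 minute leg 1 → 8:21 PM UTC.
Add 3 hours 6 minutes layover in Kabul → 11:27 PM UTC.
Add 7 hours and 48 minutes leg 2 → 7:15 AM UTC (Aug 5).
Add 2 hours 45 minutes layover in San Francisco → 10:00 AM UTC.
Add 2 hours 46 minutes leg 3 → 12:46 PM UTC.
Kiritimati is UTC+14:00, so local arrival = 12:46 PM + 14:00 = 2:46 AM on Aug 6.

2:46 AM on Aug 6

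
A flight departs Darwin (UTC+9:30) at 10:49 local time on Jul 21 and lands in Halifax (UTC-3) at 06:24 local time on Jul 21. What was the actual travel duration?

8 hours 5 minutes

Departure in UTC: 10:49 − 9:30 = 01:19 on Jul 21.
Arrival in UTC: 06:24 + 3:00 = 09:24 on Jul 21.
Elapsed = 09:24 − 01:19 = 8 hours 5 minutes.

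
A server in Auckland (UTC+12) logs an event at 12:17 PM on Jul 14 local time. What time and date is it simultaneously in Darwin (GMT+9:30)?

Darwin is 2:30 behind Auckland.
Shift by the zone difference: 12:17 PM − 2:30 = 9:47 AM on Jul 14 in Darwin.

9:47 AM on Jul 14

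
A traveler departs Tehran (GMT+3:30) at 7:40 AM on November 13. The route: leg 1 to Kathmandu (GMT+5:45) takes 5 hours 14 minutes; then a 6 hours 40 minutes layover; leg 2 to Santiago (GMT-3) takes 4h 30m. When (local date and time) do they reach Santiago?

5:34 PM on Nov 13

Convert departure to UTC: 7:40 AM − 3:30 = 4:10 AM UTC on Nov 13.
Add 5 hours 14 minutes leg 1 → 9:24 AM UTC.
Add 6 hours 40 minutes layover in Kathmandu → 4:04 PM UTC.
Add 4 hours and 30 minutes leg 2 → 8:34 PM UTC.
Santiago is UTC−3:00, so local arrival = 8:34 PM − 3:00 = 5:34 PM on Nov 13.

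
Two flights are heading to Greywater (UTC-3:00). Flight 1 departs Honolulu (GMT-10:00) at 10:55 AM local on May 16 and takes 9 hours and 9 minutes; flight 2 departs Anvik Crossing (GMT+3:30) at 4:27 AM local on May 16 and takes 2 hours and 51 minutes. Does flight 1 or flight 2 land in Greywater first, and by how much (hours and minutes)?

the second, by 26 hours 16 minutes

Flight 1 in UTC: 10:55 AM + 10:00 = 8:55 PM on May 16.
+9 hours and 9 minutes → arrive 6:04 AM UTC on May 17.
Flight 2 in UTC: 4:27 AM − 3:30 = 12:57 AM on May 16.
+2 hours 51 minutes → arrive 3:48 AM UTC on May 16.
Flight 2 lands earlier by 26 hours 16 minutes.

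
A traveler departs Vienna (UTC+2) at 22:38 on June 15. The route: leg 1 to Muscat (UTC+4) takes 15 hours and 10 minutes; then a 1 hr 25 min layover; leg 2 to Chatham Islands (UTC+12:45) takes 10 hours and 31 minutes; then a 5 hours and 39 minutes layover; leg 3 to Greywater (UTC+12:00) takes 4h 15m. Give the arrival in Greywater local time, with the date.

21:38 on Jun 17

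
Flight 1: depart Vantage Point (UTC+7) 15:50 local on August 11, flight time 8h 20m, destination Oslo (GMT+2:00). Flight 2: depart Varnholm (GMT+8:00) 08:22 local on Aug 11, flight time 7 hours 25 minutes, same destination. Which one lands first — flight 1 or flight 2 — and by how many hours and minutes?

Flight 1 in UTC: 15:50 − 7:00 = 08:50 on Aug 11.
+8 hours 20 minutes → arrive 17:10 UTC on Aug 11.
Flight 2 in UTC: 08:22 − 8:00 = 00:22 on Aug 11.
+7 hours and 25 minutes → arrive 07:47 UTC on Aug 11.
Flight 2 lands earlier by 9 hours 23 minutes.

the second, by 9 hours 23 minutes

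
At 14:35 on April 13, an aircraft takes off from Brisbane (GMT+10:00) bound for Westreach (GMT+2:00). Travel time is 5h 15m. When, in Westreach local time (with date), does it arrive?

Westreach is 8:00 behind Brisbane.
After 5 hours 15 minutes it is 19:50 in Brisbane.
Shift by the zone difference: 19:50 − 8:00 = 11:50 on Apr 13 in Westreach.

11:50 on April 13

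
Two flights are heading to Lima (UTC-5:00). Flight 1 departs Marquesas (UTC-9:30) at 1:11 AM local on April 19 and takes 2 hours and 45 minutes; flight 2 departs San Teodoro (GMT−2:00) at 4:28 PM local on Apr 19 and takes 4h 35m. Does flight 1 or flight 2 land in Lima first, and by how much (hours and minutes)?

the first, by 9 hours 37 minutes

Flight 1 in UTC: 1:11 AM + 9:30 = 10:41 AM on Apr 19.
+2 hours 45 minutes → arrive 1:26 PM UTC on Apr 19.
Flight 2 in UTC: 4:28 PM + 2:00 = 6:28 PM on Apr 19.
+4 hours 35 minutes → arrive 11:03 PM UTC on Apr 19.
Flight 1 lands earlier by 9 hours 37 minutes.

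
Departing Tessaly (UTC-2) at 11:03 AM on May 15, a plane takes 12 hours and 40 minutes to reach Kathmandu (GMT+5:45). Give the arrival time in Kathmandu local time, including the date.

7:28 AM on May 16

Convert departure to UTC: 11:03 AM + 2:00 = 1:03 PM UTC on May 15.
Add 12 hours and 40 minutes travel time → 1:43 AM UTC (May 16).
Kathmandu is UTC+5:45, so local arrival = 1:43 AM + 5:45 = 7:28 AM on May 16.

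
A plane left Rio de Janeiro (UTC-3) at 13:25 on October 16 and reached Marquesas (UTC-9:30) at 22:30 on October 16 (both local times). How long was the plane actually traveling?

Departure in UTC: 13:25 + 3:00 = 16:25 on Oct 16.
Arrival in UTC: 22:30 + 9:30 = 08:00 on Oct 17.
Elapsed = 08:00 − 16:25 (+1 day) = 15 hours 35 minutes.

15 hours 35 minutes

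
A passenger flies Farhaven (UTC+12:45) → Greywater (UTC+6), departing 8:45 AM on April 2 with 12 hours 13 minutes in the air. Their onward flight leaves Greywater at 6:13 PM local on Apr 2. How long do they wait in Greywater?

4 hours

Convert departure to UTC: 8:45 AM − 12:45 = 8:00 PM UTC on Apr 1.
Add 12 hours and 13 minutes flight time → 8:13 AM UTC (Apr 2).
Greywater is UTC+6:00, so local arrival = 8:13 AM + 6:00 = 2:13 PM on Apr 2.
Layover = 6:13 PM − 2:13 PM = 4 hours.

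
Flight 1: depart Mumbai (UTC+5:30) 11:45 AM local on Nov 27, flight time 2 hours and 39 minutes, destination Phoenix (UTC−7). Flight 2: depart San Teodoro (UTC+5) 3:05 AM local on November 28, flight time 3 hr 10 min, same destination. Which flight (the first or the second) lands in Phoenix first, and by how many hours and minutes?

Flight 1 in UTC: 11:45 AM − 5:30 = 6:15 AM on Nov 27.
+2 hours 39 minutes → arrive 8:54 AM UTC on Nov 27.
Flight 2 in UTC: 3:05 AM − 5:00 = 10:05 PM on Nov 27.
+3 hours and 10 minutes → arrive 1:15 AM UTC on Nov 28.
Flight 1 lands earlier by 16 hours 21 minutes.

the first, by 16 hours 21 minutes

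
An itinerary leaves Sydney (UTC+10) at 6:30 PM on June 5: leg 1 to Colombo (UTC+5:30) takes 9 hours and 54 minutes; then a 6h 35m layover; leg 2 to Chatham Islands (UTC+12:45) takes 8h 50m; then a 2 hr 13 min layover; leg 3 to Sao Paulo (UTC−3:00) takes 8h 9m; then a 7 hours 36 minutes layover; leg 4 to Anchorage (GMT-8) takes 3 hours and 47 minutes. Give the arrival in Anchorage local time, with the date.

11:34 PM on June 6

Convert departure to UTC: 6:30 PM − 10:00 = 8:30 AM UTC on Jun 5.
Add 9 hours and 54 minutes leg 1 → 6:24 PM UTC.
Add 6 hours 35 minutes layover in Colombo → 12:59 AM UTC (Jun 6).
Add 8 hours and 50 minutes leg 2 → 9:49 AM UTC.
Add 2 hours and 13 minutes layover in Chatham Islands → 12:02 PM UTC.
Add 8 hours and 9 minutes leg 3 → 8:11 PM UTC.
Add 7 hours and 36 minutes layover in Sao Paulo → 3:47 AM UTC (Jun 7).
Add 3 hours 47 minutes leg 4 → 7:34 AM UTC.
Anchorage is UTC−8:00, so local arrival = 7:34 AM − 8:00 = 11:34 PM on Jun 6.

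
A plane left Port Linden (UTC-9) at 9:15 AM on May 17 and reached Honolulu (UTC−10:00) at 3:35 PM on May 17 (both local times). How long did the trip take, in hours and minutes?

7 hours 20 minutes

Departure in UTC: 9:15 AM + 9:00 = 6:15 PM on May 17.
Arrival in UTC: 3:35 PM + 10:00 = 1:35 AM on May 18.
Elapsed = 1:35 AM − 6:15 PM (+1 day) = 7 hours 20 minutes.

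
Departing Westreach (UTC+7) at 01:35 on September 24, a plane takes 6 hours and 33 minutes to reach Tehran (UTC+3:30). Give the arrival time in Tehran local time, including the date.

04:38 on September 24

Tehran is 3:30 behind Westreach.
After 6 hours and 33 minutes it is 08:08 in Westreach.
Shift by the zone difference: 08:08 − 3:30 = 04:38 on Sep 24 in Tehran.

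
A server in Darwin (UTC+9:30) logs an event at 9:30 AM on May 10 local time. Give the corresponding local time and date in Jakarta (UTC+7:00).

Jakarta is 2:30 behind Darwin.
Shift by the zone difference: 9:30 AM − 2:30 = 7:00 AM on May 10 in Jakarta.

7:00 AM on May 10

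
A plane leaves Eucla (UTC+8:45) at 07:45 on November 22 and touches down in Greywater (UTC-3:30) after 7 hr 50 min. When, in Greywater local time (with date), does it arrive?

03:20 on November 22

Convert departure to UTC: 07:45 − 8:45 = 23:00 UTC on Nov 21.
Add 7 hours 50 minutes travel time → 06:50 UTC (Nov 22).
Greywater is UTC−3:30, so local arrival = 06:50 − 3:30 = 03:20 on Nov 22.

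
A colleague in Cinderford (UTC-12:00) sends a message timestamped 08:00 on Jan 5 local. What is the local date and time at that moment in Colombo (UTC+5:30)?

01:30 on January 6

In UTC: 08:00 + 12:00 = 20:00 on Jan 5.
Colombo is UTC+5:30: 20:00 + 5:30 = 01:30 on Jan 6.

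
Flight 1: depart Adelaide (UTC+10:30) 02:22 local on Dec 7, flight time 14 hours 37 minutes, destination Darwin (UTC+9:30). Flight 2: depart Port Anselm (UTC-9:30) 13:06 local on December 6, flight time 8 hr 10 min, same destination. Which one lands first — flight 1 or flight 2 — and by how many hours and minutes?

the first, by 17 minutes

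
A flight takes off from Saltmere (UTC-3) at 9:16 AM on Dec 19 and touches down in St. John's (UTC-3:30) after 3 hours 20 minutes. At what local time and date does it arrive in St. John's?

St. John's is 0:30 behind Saltmere.
After 3 hours and 20 minutes it is 12:36 PM in Saltmere.
Shift by the zone difference: 12:36 PM − 0:30 = 12:06 PM on Dec 19 in St. John's.

12:06 PM on Dec 19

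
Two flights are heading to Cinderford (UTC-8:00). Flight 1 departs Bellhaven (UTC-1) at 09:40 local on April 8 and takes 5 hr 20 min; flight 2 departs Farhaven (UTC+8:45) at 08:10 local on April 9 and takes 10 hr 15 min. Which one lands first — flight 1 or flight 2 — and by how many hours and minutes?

the first, by 17 hours 40 minutes

Flight 1 in UTC: 09:40 + 1:00 = 10:40 on Apr 8.
+5 hours and 20 minutes → arrive 16:00 UTC on Apr 8.
Flight 2 in UTC: 08:10 − 8:45 = 23:25 on Apr 8.
+10 hours and 15 minutes → arrive 09:40 UTC on Apr 9.
Flight 1 lands earlier by 17 hours 40 minutes.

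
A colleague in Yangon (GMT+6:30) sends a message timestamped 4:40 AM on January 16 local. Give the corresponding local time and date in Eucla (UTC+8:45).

Eucla is 2:15 ahead of Yangon.
Shift by the zone difference: 4:40 AM + 2:15 = 6:55 AM on Jan 16 in Eucla.

6:55 AM on Jan 16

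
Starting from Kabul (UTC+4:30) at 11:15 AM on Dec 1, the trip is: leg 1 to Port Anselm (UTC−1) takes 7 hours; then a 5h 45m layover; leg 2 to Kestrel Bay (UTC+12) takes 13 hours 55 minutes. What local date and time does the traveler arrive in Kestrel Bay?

9:25 PM on Dec 2

Convert departure to UTC: 11:15 AM − 4:30 = 6:45 AM UTC on Dec 1.
Add 7 hours leg 1 → 1:45 PM UTC.
Add 5 hours 45 minutes layover in Port Anselm → 7:30 PM UTC.
Add 13 hours and 55 minutes leg 2 → 9:25 AM UTC (Dec 2).
Kestrel Bay is UTC+12:00, so local arrival = 9:25 AM + 12:00 = 9:25 PM on Dec 2.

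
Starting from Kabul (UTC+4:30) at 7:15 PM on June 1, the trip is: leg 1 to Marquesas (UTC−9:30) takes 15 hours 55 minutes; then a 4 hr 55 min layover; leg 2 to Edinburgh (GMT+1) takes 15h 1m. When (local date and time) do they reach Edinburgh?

3:36 AM on June 3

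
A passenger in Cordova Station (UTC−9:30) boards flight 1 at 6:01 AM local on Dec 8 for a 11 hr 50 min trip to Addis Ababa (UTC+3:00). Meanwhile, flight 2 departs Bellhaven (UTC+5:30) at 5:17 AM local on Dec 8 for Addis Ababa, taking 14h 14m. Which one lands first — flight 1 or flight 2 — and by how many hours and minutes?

the second, by 13 hours 20 minutes

Flight 1 in UTC: 6:01 AM + 9:30 = 3:31 PM on Dec 8.
+11 hours and 50 minutes → arrive 3:21 AM UTC on Dec 9.
Flight 2 in UTC: 5:17 AM − 5:30 = 11:47 PM on Dec 7.
+14 hours 14 minutes → arrive 2:01 PM UTC on Dec 8.
Flight 2 lands earlier by 13 hours 20 minutes.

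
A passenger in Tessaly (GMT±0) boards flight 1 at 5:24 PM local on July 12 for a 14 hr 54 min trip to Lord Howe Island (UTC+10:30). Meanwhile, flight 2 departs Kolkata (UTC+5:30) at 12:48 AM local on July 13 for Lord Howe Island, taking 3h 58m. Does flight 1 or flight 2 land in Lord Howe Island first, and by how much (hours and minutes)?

the second, by 9 hours 2 minutes

Flight 1 departs at 5:24 PM UTC (Jul 12).
+14 hours 54 minutes → arrive 8:18 AM UTC on Jul 13.
Flight 2 in UTC: 12:48 AM − 5:30 = 7:18 PM on Jul 12.
+3 hours 58 minutes → arrive 11:16 PM UTC on Jul 12.
Flight 2 lands earlier by 9 hours 2 minutes.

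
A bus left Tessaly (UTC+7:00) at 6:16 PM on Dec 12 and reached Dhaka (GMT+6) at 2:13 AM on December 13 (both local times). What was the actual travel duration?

8 hours 57 minutes

Departure in UTC: 6:16 PM − 7:00 = 11:16 AM on Dec 12.
Arrival in UTC: 2:13 AM − 6:00 = 8:13 PM on Dec 12.
Elapsed = 8:13 PM − 11:16 AM = 8 hours 57 minutes.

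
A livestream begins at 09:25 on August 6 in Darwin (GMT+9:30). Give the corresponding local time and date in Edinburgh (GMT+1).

Edinburgh is 8:30 behind Darwin.
Shift by the zone difference: 09:25 − 8:30 = 00:55 on Aug 6 in Edinburgh.

00:55 on August 6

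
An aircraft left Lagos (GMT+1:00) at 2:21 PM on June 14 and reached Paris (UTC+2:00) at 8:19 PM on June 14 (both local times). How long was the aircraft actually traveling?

4 hours 58 minutes

Paris is 1:00 ahead of Lagos.
Clock-face elapsed time (ignoring zones) is 5 hours 58 minutes.
Actual elapsed = 5 hours 58 minutes − 1:00 = 4 hours 58 minutes.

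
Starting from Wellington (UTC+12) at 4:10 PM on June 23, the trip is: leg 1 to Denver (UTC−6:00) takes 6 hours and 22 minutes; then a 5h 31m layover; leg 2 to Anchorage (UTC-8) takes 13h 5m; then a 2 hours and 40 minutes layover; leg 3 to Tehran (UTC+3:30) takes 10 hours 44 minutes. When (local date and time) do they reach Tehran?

10:02 PM on June 24

Convert departure to UTC: 4:10 PM − 12:00 = 4:10 AM UTC on Jun 23.
Add 6 hours and 22 minutes leg 1 → 10:32 AM UTC.
Add 5 hours 31 minutes layover in Denver → 4:03 PM UTC.
Add 13 hours 5 minutes leg 2 → 5:08 AM UTC (Jun 24).
Add 2 hours and 40 minutes layover in Anchorage → 7:48 AM UTC.
Add 10 hours 44 minutes leg 3 → 6:32 PM UTC.
Tehran is UTC+3:30, so local arrival = 6:32 PM + 3:30 = 10:02 PM on Jun 24.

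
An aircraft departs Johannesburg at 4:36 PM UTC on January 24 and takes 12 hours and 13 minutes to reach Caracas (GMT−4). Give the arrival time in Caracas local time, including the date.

Departure is given in UTC: 4:36 PM on Jan 24.
Add 12 hours 13 minutes → 4:49 AM UTC (Jan 25).
Caracas is UTC−4:00: 4:49 AM − 4:00 = 12:49 AM on Jan 25.

12:49 AM on Jan 25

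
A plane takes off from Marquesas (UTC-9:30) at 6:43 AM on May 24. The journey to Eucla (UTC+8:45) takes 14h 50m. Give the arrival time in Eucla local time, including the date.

3:48 PM on May 25

Eucla is 18:15 ahead of Marquesas.
After 14 hours 50 minutes it is 9:33 PM in Marquesas.
Shift by the zone difference: 9:33 PM + 18:15 = 3:48 PM on May 25 in Eucla.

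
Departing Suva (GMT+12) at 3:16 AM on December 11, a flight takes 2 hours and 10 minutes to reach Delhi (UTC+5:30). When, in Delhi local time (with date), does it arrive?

10:56 PM on Dec 10

Convert departure to UTC: 3:16 AM − 12:00 = 3:16 PM UTC on Dec 10.
Add 2 hours 10 minutes travel time → 5:26 PM UTC.
Delhi is UTC+5:30, so local arrival = 5:26 PM + 5:30 = 10:56 PM on Dec 10.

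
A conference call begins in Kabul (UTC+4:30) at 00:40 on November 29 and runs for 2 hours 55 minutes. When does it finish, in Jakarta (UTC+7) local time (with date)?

Convert start to UTC: 00:40 − 4:30 = 20:10 UTC on Nov 28.
Add 2 hours 55 minutes duration → 23:05 UTC.
Jakarta is UTC+7:00, so local end time = 23:05 + 7:00 = 06:05 on Nov 29.

06:05 on November 29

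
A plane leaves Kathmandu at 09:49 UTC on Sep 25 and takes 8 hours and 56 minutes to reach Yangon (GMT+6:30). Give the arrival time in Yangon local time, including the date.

01:15 on Sep 26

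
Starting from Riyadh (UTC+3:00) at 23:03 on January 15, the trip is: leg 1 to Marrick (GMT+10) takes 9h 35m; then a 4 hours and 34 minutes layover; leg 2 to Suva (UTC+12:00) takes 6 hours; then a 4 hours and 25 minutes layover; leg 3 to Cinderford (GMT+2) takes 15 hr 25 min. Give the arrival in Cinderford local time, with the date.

14:02 on Jan 17

Convert departure to UTC: 23:03 − 3:00 = 20:03 UTC on Jan 15.
Add 9 hours and 35 minutes leg 1 → 05:38 UTC (Jan 16).
Add 4 hours and 34 minutes layover in Marrick → 10:12 UTC.
Add 6 hours leg 2 → 16:12 UTC.
Add 4 hours and 25 minutes layover in Suva → 20:37 UTC.
Add 15 hours 25 minutes leg 3 → 12:02 UTC (Jan 17).
Cinderford is UTC+2:00, so local arrival = 12:02 + 2:00 = 14:02 on Jan 17.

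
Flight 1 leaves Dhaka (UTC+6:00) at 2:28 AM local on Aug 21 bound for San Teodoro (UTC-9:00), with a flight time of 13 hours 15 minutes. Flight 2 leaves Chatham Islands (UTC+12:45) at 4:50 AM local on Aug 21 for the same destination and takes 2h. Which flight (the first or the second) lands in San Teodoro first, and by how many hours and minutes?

the second, by 15 hours 38 minutes

Flight 1 in UTC: 2:28 AM − 6:00 = 8:28 PM on Aug 20.
+13 hours 15 minutes → arrive 9:43 AM UTC on Aug 21.
Flight 2 in UTC: 4:50 AM − 12:45 = 4:05 PM on Aug 20.
+2 hours → arrive 6:05 PM UTC on Aug 20.
Flight 2 lands earlier by 15 hours 38 minutes.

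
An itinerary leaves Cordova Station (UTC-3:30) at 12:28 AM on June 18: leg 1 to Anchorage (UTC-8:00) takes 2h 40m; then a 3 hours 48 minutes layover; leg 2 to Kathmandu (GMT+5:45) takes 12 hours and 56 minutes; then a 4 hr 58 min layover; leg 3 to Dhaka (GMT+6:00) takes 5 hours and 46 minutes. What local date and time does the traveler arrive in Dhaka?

4:06 PM on Jun 19

Convert departure to UTC: 12:28 AM + 3:30 = 3:58 AM UTC on Jun 18.
Add 2 hours 40 minutes leg 1 → 6:38 AM UTC.
Add 3 hours and 48 minutes layover in Anchorage → 10:26 AM UTC.
Add 12 hours and 56 minutes leg 2 → 11:22 PM UTC.
Add 4 hours 58 minutes layover in Kathmandu → 4:20 AM UTC (Jun 19).
Add 5 hours and 46 minutes leg 3 → 10:06 AM UTC.
Dhaka is UTC+6:00, so local arrival = 10:06 AM + 6:00 = 4:06 PM on Jun 19.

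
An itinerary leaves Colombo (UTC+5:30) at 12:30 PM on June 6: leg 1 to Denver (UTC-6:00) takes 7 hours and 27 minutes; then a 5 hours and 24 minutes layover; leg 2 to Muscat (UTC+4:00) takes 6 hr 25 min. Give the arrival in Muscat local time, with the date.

Convert departure to UTC: 12:30 PM − 5:30 = 7:00 AM UTC on Jun 6.
Add 7 hours and 27 minutes leg 1 → 2:27 PM UTC.
Add 5 hours and 24 minutes layover in Denver → 7:51 PM UTC.
Add 6 hours 25 minutes leg 2 → 2:16 AM UTC (Jun 7).
Muscat is UTC+4:00, so local arrival = 2:16 AM + 4:00 = 6:16 AM on Jun 7.

6:16 AM on Jun 7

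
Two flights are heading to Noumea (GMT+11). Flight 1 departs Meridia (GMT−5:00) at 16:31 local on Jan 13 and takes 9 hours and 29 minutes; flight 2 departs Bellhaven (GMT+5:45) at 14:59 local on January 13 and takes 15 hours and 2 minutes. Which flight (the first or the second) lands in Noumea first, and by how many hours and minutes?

the second, by 6 hours 44 minutes

Flight 1 in UTC: 16:31 + 5:00 = 21:31 on Jan 13.
+9 hours and 29 minutes → arrive 07:00 UTC on Jan 14.
Flight 2 in UTC: 14:59 − 5:45 = 09:14 on Jan 13.
+15 hours 2 minutes → arrive 00:16 UTC on Jan 14.
Flight 2 lands earlier by 6 hours 44 minutes.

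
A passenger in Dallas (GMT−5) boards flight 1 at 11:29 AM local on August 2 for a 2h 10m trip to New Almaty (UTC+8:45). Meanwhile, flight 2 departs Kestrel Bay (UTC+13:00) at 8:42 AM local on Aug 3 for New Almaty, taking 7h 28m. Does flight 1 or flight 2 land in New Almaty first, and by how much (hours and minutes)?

Flight 1 in UTC: 11:29 AM + 5:00 = 4:29 PM on Aug 2.
+2 hours 10 minutes → arrive 6:39 PM UTC on Aug 2.
Flight 2 in UTC: 8:42 AM − 13:00 = 7:42 PM on Aug 2.
+7 hours 28 minutes → arrive 3:10 AM UTC on Aug 3.
Flight 1 lands earlier by 8 hours 31 minutes.

the first, by 8 hours 31 minutes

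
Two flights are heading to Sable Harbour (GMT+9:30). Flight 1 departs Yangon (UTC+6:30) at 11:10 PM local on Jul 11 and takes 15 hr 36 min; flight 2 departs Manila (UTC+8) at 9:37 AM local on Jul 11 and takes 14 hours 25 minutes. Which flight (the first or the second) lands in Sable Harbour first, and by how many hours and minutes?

the second, by 16 hours 14 minutes

Flight 1 in UTC: 11:10 PM − 6:30 = 4:40 PM on Jul 11.
+15 hours 36 minutes → arrive 8:16 AM UTC on Jul 12.
Flight 2 in UTC: 9:37 AM − 8:00 = 1:37 AM on Jul 11.
+14 hours 25 minutes → arrive 4:02 PM UTC on Jul 11.
Flight 2 lands earlier by 16 hours 14 minutes.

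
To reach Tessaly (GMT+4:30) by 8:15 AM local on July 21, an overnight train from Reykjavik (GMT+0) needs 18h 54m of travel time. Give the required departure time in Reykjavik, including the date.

Target arrival in UTC: 8:15 AM − 4:30 = 3:45 AM on Jul 21.
Subtract 18 hours and 54 minutes → departure 8:51 AM UTC on Jul 20.
Reykjavik is UTC+0, so departure is 8:51 AM on Jul 20.

8:51 AM on Jul 20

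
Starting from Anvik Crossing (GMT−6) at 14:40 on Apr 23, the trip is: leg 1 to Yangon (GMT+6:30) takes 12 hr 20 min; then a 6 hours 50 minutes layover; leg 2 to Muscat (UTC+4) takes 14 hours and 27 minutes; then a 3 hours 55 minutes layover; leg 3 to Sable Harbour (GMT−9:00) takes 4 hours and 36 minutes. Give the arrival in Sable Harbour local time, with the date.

Convert departure to UTC: 14:40 + 6:00 = 20:40 UTC on Apr 23.
Add 12 hours and 20 minutes leg 1 → 09:00 UTC (Apr 24).
Add 6 hours 50 minutes layover in Yangon → 15:50 UTC.
Add 14 hours and 27 minutes leg 2 → 06:17 UTC (Apr 25).
Add 3 hours 55 minutes layover in Muscat → 10:12 UTC.
Add 4 hours and 36 minutes leg 3 → 14:48 UTC.
Sable Harbour is UTC−9:00, so local arrival = 14:48 − 9:00 = 05:48 on Apr 25.

05:48 on Apr 25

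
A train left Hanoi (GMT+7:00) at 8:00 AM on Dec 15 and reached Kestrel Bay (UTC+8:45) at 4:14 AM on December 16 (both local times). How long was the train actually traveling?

Kestrel Bay is 1:45 ahead of Hanoi.
Clock-face elapsed time (ignoring zones) is 20 hours 14 minutes.
Actual elapsed = 20 hours 14 minutes − 1:45 = 18 hours 29 minutes.

18 hours 29 minutes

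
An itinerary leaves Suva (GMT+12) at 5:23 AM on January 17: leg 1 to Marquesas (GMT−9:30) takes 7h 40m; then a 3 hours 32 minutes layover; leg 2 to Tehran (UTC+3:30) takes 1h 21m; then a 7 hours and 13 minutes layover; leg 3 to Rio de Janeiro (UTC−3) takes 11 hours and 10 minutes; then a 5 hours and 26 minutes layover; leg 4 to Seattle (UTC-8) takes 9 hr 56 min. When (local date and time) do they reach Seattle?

7:41 AM on Jan 18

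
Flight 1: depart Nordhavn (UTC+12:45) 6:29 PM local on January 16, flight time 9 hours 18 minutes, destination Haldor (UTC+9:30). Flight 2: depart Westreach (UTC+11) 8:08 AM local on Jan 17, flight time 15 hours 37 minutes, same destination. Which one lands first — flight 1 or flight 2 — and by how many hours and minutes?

Flight 1 in UTC: 6:29 PM − 12:45 = 5:44 AM on Jan 16.
+9 hours and 18 minutes → arrive 3:02 PM UTC on Jan 16.
Flight 2 in UTC: 8:08 AM − 11:00 = 9:08 PM on Jan 16.
+15 hours 37 minutes → arrive 12:45 PM UTC on Jan 17.
Flight 1 lands earlier by 21 hours 43 minutes.

the first, by 21 hours 43 minutes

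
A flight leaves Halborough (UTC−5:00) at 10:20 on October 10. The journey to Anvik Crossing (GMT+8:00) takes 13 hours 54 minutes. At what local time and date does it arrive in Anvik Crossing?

13:14 on October 11

Convert departure to UTC: 10:20 + 5:00 = 15:20 UTC on Oct 10.
Add 13 hours and 54 minutes travel time → 05:14 UTC (Oct 11).
Anvik Crossing is UTC+8:00, so local arrival = 05:14 + 8:00 = 13:14 on Oct 11.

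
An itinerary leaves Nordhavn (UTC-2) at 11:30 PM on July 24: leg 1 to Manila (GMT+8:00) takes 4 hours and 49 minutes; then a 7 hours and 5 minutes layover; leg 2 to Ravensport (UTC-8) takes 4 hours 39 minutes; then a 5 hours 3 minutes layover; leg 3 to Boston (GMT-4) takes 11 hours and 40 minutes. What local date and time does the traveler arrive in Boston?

6:46 AM on July 26

Convert departure to UTC: 11:30 PM + 2:00 = 1:30 AM UTC on Jul 25.
Add 4 hours and 49 minutes leg 1 → 6:19 AM UTC.
Add 7 hours and 5 minutes layover in Manila → 1:24 PM UTC.
Add 4 hours and 39 minutes leg 2 → 6:03 PM UTC.
Add 5 hours and 3 minutes layover in Ravensport → 11:06 PM UTC.
Add 11 hours and 40 minutes leg 3 → 10:46 AM UTC (Jul 26).
Boston is UTC−4:00, so local arrival = 10:46 AM − 4:00 = 6:46 AM on Jul 26.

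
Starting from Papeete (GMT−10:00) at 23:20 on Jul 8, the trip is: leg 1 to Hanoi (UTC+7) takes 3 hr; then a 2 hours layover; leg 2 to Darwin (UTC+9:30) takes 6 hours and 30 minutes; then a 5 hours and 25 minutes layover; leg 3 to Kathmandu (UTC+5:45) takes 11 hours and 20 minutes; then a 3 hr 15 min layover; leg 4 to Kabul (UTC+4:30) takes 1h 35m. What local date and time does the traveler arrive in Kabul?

22:55 on Jul 10

Convert departure to UTC: 23:20 + 10:00 = 09:20 UTC on Jul 9.
Add 3 hours leg 1 → 12:20 UTC.
Add 2 hours layover in Hanoi → 14:20 UTC.
Add 6 hours and 30 minutes leg 2 → 20:50 UTC.
Add 5 hours and 25 minutes layover in Darwin → 02:15 UTC (Jul 10).
Add 11 hours 20 minutes leg 3 → 13:35 UTC.
Add 3 hours and 15 minutes layover in Kathmandu → 16:50 UTC.
Add 1 hour 35 minutes leg 4 → 18:25 UTC.
Kabul is UTC+4:30, so local arrival = 18:25 + 4:30 = 22:55 on Jul 10.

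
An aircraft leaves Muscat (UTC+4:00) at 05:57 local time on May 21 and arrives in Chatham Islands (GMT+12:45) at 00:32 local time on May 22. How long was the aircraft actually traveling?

9 hours 50 minutes

Departure in UTC: 05:57 − 4:00 = 01:57 on May 21.
Arrival in UTC: 00:32 − 12:45 = 11:47 on May 21.
Elapsed = 11:47 − 01:57 = 9 hours 50 minutes.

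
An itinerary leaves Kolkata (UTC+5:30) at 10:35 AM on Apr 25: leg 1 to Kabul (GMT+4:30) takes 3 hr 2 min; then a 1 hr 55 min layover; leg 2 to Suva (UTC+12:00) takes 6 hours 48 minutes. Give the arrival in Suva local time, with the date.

4:50 AM on Apr 26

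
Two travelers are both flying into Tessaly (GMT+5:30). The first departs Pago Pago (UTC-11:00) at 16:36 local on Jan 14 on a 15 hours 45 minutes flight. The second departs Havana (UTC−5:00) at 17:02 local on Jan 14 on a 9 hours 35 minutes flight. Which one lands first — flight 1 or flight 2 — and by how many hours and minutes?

the second, by 11 hours 44 minutes

Flight 1 in UTC: 16:36 + 11:00 = 03:36 on Jan 15.
+15 hours 45 minutes → arrive 19:21 UTC on Jan 15.
Flight 2 in UTC: 17:02 + 5:00 = 22:02 on Jan 14.
+9 hours 35 minutes → arrive 07:37 UTC on Jan 15.
Flight 2 lands earlier by 11 hours 44 minutes.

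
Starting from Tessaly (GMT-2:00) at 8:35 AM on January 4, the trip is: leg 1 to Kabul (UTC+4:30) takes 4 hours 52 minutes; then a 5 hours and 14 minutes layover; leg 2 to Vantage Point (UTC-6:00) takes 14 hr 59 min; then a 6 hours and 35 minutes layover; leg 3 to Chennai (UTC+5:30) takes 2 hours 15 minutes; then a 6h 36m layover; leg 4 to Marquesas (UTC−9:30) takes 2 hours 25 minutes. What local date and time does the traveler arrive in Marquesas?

Convert departure to UTC: 8:35 AM + 2:00 = 10:35 AM UTC on Jan 4.
Add 4 hours and 52 minutes leg 1 → 3:27 PM UTC.
Add 5 hours 14 minutes layover in Kabul → 8:41 PM UTC.
Add 14 hours 59 minutes leg 2 → 11:40 AM UTC (Jan 5).
Add 6 hours and 35 minutes layover in Vantage Point → 6:15 PM UTC.
Add 2 hours and 15 minutes leg 3 → 8:30 PM UTC.
Add 6 hours 36 minutes layover in Chennai → 3:06 AM UTC (Jan 6).
Add 2 hours and 25 minutes leg 4 → 5:31 AM UTC.
Marquesas is UTC−9:30, so local arrival = 5:31 AM − 9:30 = 8:01 PM on Jan 5.

8:01 PM on January 5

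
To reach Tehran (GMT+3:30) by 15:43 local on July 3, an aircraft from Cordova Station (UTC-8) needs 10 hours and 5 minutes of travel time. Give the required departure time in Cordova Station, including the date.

Target arrival in UTC: 15:43 − 3:30 = 12:13 on Jul 3.
Subtract 10 hours 5 minutes → departure 02:08 UTC on Jul 3.
Cordova Station is UTC−8:00: 02:08 − 8:00 = 18:08 on Jul 2.

18:08 on July 2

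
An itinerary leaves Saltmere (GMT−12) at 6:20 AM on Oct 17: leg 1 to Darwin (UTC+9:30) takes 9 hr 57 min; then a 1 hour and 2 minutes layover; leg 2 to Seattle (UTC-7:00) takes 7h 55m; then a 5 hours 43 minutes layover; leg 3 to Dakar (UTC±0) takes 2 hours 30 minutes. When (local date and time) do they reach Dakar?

9:27 PM on October 18

Convert departure to UTC: 6:20 AM + 12:00 = 6:20 PM UTC on Oct 17.
Add 9 hours 57 minutes leg 1 → 4:17 AM UTC (Oct 18).
Add 1 hour 2 minutes layover in Darwin → 5:19 AM UTC.
Add 7 hours and 55 minutes leg 2 → 1:14 PM UTC.
Add 5 hours 43 minutes layover in Seattle → 6:57 PM UTC.
Add 2 hours and 30 minutes leg 3 → 9:27 PM UTC.
Dakar is UTC+0, so local arrival is the same: 9:27 PM on Oct 18.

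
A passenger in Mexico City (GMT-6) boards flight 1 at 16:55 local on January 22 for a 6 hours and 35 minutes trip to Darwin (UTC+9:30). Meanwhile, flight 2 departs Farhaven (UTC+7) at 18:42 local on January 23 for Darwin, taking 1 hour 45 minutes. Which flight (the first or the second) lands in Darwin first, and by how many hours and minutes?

the first, by 7 hours 57 minutes

Flight 1 in UTC: 16:55 + 6:00 = 22:55 on Jan 22.
+6 hours 35 minutes → arrive 05:30 UTC on Jan 23.
Flight 2 in UTC: 18:42 − 7:00 = 11:42 on Jan 23.
+1 hour 45 minutes → arrive 13:27 UTC on Jan 23.
Flight 1 lands earlier by 7 hours 57 minutes.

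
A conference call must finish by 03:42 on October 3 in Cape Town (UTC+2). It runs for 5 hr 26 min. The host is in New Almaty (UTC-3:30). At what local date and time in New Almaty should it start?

16:46 on October 2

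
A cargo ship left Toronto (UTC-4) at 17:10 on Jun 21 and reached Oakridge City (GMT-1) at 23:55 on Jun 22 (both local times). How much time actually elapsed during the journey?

27 hours 45 minutes

Oakridge City is 3:00 ahead of Toronto.
Clock-face elapsed time (ignoring zones) is 30 hours 45 minutes.
Actual elapsed = 30 hours 45 minutes − 3:00 = 27 hours 45 minutes.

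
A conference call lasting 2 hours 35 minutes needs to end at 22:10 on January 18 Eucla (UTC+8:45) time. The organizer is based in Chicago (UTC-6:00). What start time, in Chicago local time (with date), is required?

Target end time in UTC: 22:10 − 8:45 = 13:25 on Jan 18.
Subtract 2 hours 35 minutes → start 10:50 UTC on Jan 18.
Chicago is UTC−6:00: 10:50 − 6:00 = 04:50 on Jan 18.

04:50 on Jan 18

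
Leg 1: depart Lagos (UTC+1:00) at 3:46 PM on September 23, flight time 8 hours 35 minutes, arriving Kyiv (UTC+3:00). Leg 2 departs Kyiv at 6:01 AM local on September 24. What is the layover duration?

3 hours 40 minutes

Convert departure to UTC: 3:46 PM − 1:00 = 2:46 PM UTC on Sep 23.
Add 8 hours 35 minutes flight time → 11:21 PM UTC.
Kyiv is UTC+3:00, so local arrival = 11:21 PM + 3:00 = 2:21 AM on Sep 24.
Layover = 6:01 AM − 2:21 AM = 3 hours 40 minutes.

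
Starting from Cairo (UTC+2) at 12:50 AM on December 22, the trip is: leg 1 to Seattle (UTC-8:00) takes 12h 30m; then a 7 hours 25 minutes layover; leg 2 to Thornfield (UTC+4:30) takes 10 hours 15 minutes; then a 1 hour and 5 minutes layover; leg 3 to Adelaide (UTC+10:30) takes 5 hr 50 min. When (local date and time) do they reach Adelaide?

10:25 PM on December 23

Convert departure to UTC: 12:50 AM − 2:00 = 10:50 PM UTC on Dec 21.
Add 12 hours 30 minutes leg 1 → 11:20 AM UTC (Dec 22).
Add 7 hours and 25 minutes layover in Seattle → 6:45 PM UTC.
Add 10 hours 15 minutes leg 2 → 5:00 AM UTC (Dec 23).
Add 1 hour 5 minutes layover in Thornfield → 6:05 AM UTC.
Add 5 hours 50 minutes leg 3 → 11:55 AM UTC.
Adelaide is UTC+10:30, so local arrival = 11:55 AM + 10:30 = 10:25 PM on Dec 23.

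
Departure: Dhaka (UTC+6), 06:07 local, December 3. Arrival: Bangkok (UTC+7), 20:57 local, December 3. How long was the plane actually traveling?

Departure in UTC: 06:07 − 6:00 = 00:07 on Dec 3.
Arrival in UTC: 20:57 − 7:00 = 13:57 on Dec 3.
Elapsed = 13:57 − 00:07 = 13 hours 50 minutes.

13 hours 50 minutes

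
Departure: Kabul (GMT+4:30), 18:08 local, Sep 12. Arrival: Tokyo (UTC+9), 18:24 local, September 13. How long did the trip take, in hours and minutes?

Tokyo is 4:30 ahead of Kabul.
Clock-face elapsed time (ignoring zones) is 24 hours 16 minutes.
Actual elapsed = 24 hours 16 minutes − 4:30 = 19 hours 46 minutes.

19 hours 46 minutes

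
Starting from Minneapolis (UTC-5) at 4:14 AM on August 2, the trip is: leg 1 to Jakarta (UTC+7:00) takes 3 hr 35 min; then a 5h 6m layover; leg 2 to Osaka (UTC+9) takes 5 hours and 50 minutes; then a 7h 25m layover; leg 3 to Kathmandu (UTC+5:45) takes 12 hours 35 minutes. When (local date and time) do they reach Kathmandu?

Convert departure to UTC: 4:14 AM + 5:00 = 9:14 AM UTC on Aug 2.
Add 3 hours 35 minutes leg 1 → 12:49 PM UTC.
Add 5 hours and 6 minutes layover in Jakarta → 5:55 PM UTC.
Add 5 hours and 50 minutes leg 2 → 11:45 PM UTC.
Add 7 hours and 25 minutes layover in Osaka → 7:10 AM UTC (Aug 3).
Add 12 hours 35 minutes leg 3 → 7:45 PM UTC.
Kathmandu is UTC+5:45, so local arrival = 7:45 PM + 5:45 = 1:30 AM on Aug 4.

1:30 AM on August 4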